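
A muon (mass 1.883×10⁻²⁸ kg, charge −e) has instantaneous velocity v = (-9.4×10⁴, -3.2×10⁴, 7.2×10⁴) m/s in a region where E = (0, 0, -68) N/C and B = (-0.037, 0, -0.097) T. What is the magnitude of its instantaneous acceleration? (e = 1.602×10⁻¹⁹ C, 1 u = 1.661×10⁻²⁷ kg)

|a| ≈ 1.04×10¹³ m/s²

v×B = (3100, -1.18×10⁴, -1180) N/C.
E + v×B = (3100, -1.18×10⁴, -1250) N/C.
F = q(E + v×B) = (−1.602×10⁻¹⁹ C)·(3100, -1.18×10⁴, -1250) = (-4.97×10⁻¹⁶, 1.89×10⁻¹⁵, 2.01×10⁻¹⁶) N.
|a| = |F|/m = 1.962×10⁻¹⁵/1.883×10⁻²⁸ ≈ 1.04×10¹³ m/s².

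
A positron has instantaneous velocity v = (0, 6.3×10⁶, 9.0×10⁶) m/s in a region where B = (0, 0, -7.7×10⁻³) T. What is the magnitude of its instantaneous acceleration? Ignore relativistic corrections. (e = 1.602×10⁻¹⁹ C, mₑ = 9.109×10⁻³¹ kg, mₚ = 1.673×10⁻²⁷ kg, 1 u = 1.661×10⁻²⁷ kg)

|a| ≈ 8.53×10¹⁵ m/s²

v×B = (-4.85×10⁴, 0, 0) N/C.
F = q v×B = (1.602×10⁻¹⁹ C)·(-4.85×10⁴, 0, 0) = (-7.77×10⁻¹⁵, 0, 0) N.
|a| = |F|/m = 7.771×10⁻¹⁵/9.109×10⁻³¹ ≈ 8.53×10¹⁵ m/s².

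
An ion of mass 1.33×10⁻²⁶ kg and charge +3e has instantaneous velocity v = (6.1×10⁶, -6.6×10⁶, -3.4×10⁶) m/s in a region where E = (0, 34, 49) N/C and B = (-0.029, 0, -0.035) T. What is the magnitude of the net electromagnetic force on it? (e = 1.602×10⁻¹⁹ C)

|F| ≈ 2.08×10⁻¹³ N

v×B = (2.31×10⁵, 3.12×10⁵, -1.91×10⁵) N/C.
E + v×B = (2.31×10⁵, 3.12×10⁵, -1.91×10⁵) N/C.
F = q(E + v×B) = (4.806×10⁻¹⁹ C)·(2.31×10⁵, 3.12×10⁵, -1.91×10⁵) = (1.11×10⁻¹³, 1.50×10⁻¹³, -9.20×10⁻¹⁴) N.
|F| = 2.08×10⁻¹³ N.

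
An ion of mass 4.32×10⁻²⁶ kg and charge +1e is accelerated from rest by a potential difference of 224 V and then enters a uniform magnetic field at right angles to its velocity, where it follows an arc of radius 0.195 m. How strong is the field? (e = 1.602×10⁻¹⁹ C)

v = √(2|q|V/m) = √(2·1.602×10⁻¹⁹·224/4.32×10⁻²⁶) ≈ 4.076×10⁴ m/s.
B = mv/(|q|r) = (4.32×10⁻²⁶)(4.076×10⁴)/((1.602×10⁻¹⁹)(0.195)) ≈ 0.0564 T.

B ≈ 0.0564 T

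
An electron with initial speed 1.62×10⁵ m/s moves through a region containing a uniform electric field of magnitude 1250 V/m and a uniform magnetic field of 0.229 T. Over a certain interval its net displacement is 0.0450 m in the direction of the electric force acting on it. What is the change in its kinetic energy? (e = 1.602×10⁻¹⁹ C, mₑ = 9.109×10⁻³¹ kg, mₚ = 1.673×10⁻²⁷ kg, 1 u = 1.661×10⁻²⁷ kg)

ΔKE ≈ 9.01×10⁻¹⁸ J

The magnetic force is always ⟂ v and does no work; only the electric force changes KE.
ΔKE = F_E · d = |q|E d = (1.602×10⁻¹⁹)(1250)(0.0450) ≈ 9.01×10⁻¹⁸ J.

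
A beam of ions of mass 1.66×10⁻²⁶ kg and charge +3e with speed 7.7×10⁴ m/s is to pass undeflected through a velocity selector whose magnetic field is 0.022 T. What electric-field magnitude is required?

For straight-line motion qE = qvB, so E = vB.
E = 7.7×10⁴ × 0.022 = 1700 V/m.

E = 1700 V/m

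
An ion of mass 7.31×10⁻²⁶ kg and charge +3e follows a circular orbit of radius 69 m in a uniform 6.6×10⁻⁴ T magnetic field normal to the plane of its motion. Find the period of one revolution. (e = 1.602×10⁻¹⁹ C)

The cyclotron period depends only on m, q, B: T = 2πm/(|q|B).
T = 2π(7.31×10⁻²⁶)/((4.806×10⁻¹⁹)(6.6×10⁻⁴)) ≈ 1.4×10⁻³ s.

T ≈ 1.4×10⁻³ s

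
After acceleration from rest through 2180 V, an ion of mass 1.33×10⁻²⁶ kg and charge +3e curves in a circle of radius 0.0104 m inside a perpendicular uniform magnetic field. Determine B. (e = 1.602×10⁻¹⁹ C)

B ≈ 1.06 T

v = √(2|q|V/m) = √(2·4.806×10⁻¹⁹·2180/1.33×10⁻²⁶) ≈ 3.969×10⁵ m/s.
B = mv/(|q|r) = (1.33×10⁻²⁶)(3.969×10⁵)/((4.806×10⁻¹⁹)(0.0104)) ≈ 1.06 T.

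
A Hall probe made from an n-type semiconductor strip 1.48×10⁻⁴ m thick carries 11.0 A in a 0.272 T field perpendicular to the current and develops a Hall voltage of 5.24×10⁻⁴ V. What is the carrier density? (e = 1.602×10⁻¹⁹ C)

n ≈ 2.41×10²⁶ m⁻³

From V_H = IB/(n e t), n = IB/(V_H e t).
n = (11.0)(0.272)/((5.24×10⁻⁴)(1.602×10⁻¹⁹)(1.48×10⁻⁴)) ≈ 2.41×10²⁶ m⁻³.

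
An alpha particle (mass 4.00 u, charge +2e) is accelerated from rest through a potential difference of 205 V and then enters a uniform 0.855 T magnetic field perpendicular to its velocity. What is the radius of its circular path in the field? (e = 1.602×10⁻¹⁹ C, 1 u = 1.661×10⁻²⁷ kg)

r ≈ 3.41×10⁻³ m

Acceleration: |q|V = ½mv² ⇒ v = √(2|q|V/m) = √(2·3.204×10⁻¹⁹·205/6.644×10⁻²⁷) ≈ 1.406×10⁵ m/s.
In the field: r = mv/(|q|B) = (6.644×10⁻²⁷)(1.406×10⁵)/((3.204×10⁻¹⁹)(0.855)) ≈ 3.41×10⁻³ m.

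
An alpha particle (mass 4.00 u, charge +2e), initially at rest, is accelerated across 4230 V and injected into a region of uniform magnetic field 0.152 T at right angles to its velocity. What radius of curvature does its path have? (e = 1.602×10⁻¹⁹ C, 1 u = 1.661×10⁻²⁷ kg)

r ≈ 0.0871 m

Acceleration: |q|V = ½mv² ⇒ v = √(2|q|V/m) = √(2·3.204×10⁻¹⁹·4230/6.644×10⁻²⁷) ≈ 6.387×10⁵ m/s.
In the field: r = mv/(|q|B) = (6.644×10⁻²⁷)(6.387×10⁵)/((3.204×10⁻¹⁹)(0.152)) ≈ 0.0871 m.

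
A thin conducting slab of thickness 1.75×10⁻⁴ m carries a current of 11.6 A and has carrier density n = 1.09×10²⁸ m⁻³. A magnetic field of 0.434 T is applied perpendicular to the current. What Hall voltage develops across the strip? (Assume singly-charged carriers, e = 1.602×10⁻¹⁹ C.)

V_H = IB/(n e t).
V_H = (11.6)(0.434)/((1.09×10²⁸)(1.602×10⁻¹⁹)(1.75×10⁻⁴)) ≈ 1.65×10⁻⁵ V.

V_H ≈ 1.65×10⁻⁵ V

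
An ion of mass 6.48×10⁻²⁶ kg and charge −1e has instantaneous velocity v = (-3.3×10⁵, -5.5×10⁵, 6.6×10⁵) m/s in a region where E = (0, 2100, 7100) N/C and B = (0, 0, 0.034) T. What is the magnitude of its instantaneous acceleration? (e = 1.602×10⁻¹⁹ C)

v×B = (-1.87×10⁴, 1.12×10⁴, 0) N/C.
E + v×B = (-1.87×10⁴, 1.33×10⁴, 7100) N/C.
F = q(E + v×B) = (−1.602×10⁻¹⁹ C)·(-1.87×10⁴, 1.33×10⁴, 7100) = (3.00×10⁻¹⁵, -2.13×10⁻¹⁵, -1.14×10⁻¹⁵) N.
|a| = |F|/m = 3.850×10⁻¹⁵/6.48×10⁻²⁶ ≈ 5.94×10¹⁰ m/s².

|a| ≈ 5.94×10¹⁰ m/s²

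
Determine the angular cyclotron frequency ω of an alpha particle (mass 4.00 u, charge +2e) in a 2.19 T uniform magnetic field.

ω = |q|B/m.
ω = (3.204×10⁻¹⁹)(2.19)/6.644×10⁻²⁷ ≈ 1.06×10⁸ rad/s.

ω ≈ 1.06×10⁸ rad/s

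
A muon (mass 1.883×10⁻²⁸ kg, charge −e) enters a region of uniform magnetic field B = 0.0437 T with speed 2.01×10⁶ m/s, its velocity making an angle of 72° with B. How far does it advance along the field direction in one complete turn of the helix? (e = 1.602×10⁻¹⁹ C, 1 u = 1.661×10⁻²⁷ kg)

v∥ = v cosθ = 2.01×10⁶·cos72° ≈ 6.211×10⁵ m/s.
T = 2πm/(|q|B) = 2π(1.883×10⁻²⁸)/((1.602×10⁻¹⁹)(0.0437)) ≈ 1.690×10⁻⁷ s.
pitch = v∥ T = (6.211×10⁵)(1.690×10⁻⁷) ≈ 0.105 m.

p ≈ 0.105 m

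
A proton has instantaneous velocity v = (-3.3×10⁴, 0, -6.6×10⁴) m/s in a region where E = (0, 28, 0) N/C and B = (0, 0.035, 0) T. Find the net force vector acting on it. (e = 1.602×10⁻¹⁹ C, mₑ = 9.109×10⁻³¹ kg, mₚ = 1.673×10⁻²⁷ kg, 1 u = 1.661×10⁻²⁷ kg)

F ≈ (3.70×10⁻¹⁶, 4.49×10⁻¹⁸, -1.85×10⁻¹⁶) N

v×B = (2310, 0, -1160) N/C.
E + v×B = (2310, 28.0, -1160) N/C.
F = q(E + v×B) = (1.602×10⁻¹⁹ C)·(2310, 28.0, -1160) = (3.70×10⁻¹⁶, 4.49×10⁻¹⁸, -1.85×10⁻¹⁶) N.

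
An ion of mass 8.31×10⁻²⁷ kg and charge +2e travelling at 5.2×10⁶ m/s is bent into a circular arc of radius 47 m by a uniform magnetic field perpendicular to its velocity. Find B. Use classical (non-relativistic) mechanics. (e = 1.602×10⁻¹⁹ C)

B ≈ 2.9×10⁻³ T

From |q|vB = mv²/r, B = mv/(|q|r).
B = (8.31×10⁻²⁷)(5.2×10⁶)/((3.204×10⁻¹⁹)(47)) ≈ 2.9×10⁻³ T.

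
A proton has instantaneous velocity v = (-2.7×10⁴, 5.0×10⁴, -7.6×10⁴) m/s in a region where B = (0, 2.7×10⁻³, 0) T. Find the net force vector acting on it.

v×B = (205, 0, -72.9) N/C.
F = q v×B = (1.602×10⁻¹⁹ C)·(205, 0, -72.9) = (3.29×10⁻¹⁷, 0, -1.17×10⁻¹⁷) N.

F ≈ (3.29×10⁻¹⁷, 0, -1.17×10⁻¹⁷) N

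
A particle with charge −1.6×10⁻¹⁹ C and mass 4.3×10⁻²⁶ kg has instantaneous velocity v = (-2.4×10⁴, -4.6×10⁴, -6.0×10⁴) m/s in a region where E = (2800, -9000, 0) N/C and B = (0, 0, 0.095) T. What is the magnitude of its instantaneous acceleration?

|a| ≈ 2.57×10¹⁰ m/s²

v×B = (-4370, 2280, 0) N/C.
E + v×B = (-1570, -6720, 0) N/C.
F = q(E + v×B) = (−1.6×10⁻¹⁹ C)·(-1570, -6720, 0) = (2.51×10⁻¹⁶, 1.08×10⁻¹⁵, 0) N.
|a| = |F|/m = 1.104×10⁻¹⁵/4.3×10⁻²⁶ ≈ 2.57×10¹⁰ m/s².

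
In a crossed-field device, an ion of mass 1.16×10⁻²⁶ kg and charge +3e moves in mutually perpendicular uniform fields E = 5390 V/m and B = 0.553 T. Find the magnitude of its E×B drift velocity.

v_d ≈ 9750 m/s

The steady drift has the magnetic force balancing the electric force, so v_d = E/B.
v_d = 5390/0.553 = 9750 m/s.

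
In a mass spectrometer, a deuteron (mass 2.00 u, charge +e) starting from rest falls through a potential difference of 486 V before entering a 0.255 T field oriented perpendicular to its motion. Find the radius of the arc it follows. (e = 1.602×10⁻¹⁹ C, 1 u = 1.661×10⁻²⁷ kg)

r ≈ 0.0176 m

Acceleration: |q|V = ½mv² ⇒ v = √(2|q|V/m) = √(2·1.602×10⁻¹⁹·486/3.322×10⁻²⁷) ≈ 2.165×10⁵ m/s.
In the field: r = mv/(|q|B) = (3.322×10⁻²⁷)(2.165×10⁵)/((1.602×10⁻¹⁹)(0.255)) ≈ 0.0176 m.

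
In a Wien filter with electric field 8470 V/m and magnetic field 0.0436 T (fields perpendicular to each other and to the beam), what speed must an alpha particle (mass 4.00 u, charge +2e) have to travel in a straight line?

For undeflected motion the electric and magnetic forces balance: qE = qvB.
v = E/B = 8470/0.0436 = 1.94×10⁵ m/s.

v = 1.94×10⁵ m/s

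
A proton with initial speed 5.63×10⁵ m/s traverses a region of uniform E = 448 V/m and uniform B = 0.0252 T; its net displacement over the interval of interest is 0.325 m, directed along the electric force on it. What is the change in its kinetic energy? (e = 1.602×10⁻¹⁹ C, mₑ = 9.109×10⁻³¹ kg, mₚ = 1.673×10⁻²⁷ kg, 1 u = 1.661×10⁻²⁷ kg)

The magnetic force is always ⟂ v and does no work; only the electric force changes KE.
ΔKE = F_E · d = |q|E d = (1.602×10⁻¹⁹)(448)(0.325) ≈ 2.33×10⁻¹⁷ J.

ΔKE ≈ 2.33×10⁻¹⁷ J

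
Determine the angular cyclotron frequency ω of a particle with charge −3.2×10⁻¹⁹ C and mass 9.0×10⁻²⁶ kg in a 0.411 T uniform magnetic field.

ω ≈ 1.46×10⁶ rad/s

ω = |q|B/m.
ω = (3.2×10⁻¹⁹)(0.411)/9.0×10⁻²⁶ ≈ 1.46×10⁶ rad/s.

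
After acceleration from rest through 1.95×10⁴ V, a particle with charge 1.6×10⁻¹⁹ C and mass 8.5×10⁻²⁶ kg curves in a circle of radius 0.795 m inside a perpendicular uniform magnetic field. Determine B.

v = √(2|q|V/m) = √(2·1.6×10⁻¹⁹·1.95×10⁴/8.5×10⁻²⁶) ≈ 2.709×10⁵ m/s.
B = mv/(|q|r) = (8.5×10⁻²⁶)(2.709×10⁵)/((1.6×10⁻¹⁹)(0.795)) ≈ 0.181 T.

B ≈ 0.181 T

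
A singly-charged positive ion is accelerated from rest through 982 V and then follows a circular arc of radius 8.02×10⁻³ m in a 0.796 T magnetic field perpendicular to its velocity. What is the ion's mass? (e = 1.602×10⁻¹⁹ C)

m ≈ 3.32×10⁻²⁷ kg

Combine |q|V = ½mv² and r = mv/(|q|B): eliminate v to get m = qB²r²/(2V).
m = (1.602×10⁻¹⁹)(0.796)²(8.02×10⁻³)²/(2·982) ≈ 3.32×10⁻²⁷ kg.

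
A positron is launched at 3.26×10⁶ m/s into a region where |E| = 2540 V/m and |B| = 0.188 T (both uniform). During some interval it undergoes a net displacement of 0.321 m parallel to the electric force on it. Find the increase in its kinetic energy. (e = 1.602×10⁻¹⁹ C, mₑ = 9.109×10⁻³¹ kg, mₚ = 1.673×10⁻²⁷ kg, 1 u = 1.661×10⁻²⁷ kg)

ΔKE ≈ 1.31×10⁻¹⁶ J

The magnetic force is always ⟂ v and does no work; only the electric force changes KE.
ΔKE = F_E · d = |q|E d = (1.602×10⁻¹⁹)(2540)(0.321) ≈ 1.31×10⁻¹⁶ J.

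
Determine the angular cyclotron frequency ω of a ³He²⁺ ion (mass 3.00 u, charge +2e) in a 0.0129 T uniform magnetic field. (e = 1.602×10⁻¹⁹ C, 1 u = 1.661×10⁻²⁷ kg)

ω ≈ 8.29×10⁵ rad/s

ω = |q|B/m.
ω = (3.204×10⁻¹⁹)(0.0129)/4.983×10⁻²⁷ ≈ 8.29×10⁵ rad/s.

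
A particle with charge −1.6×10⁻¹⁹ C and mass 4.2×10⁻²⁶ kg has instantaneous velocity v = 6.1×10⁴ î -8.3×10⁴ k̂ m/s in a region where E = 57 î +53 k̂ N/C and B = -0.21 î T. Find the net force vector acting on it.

v×B = (0, 1.74×10⁴, 0) N/C.
E + v×B = (57.0, 1.74×10⁴, 53.0) N/C.
F = q(E + v×B) = (−1.6×10⁻¹⁹ C)·(57.0, 1.74×10⁴, 53.0) = (-9.12×10⁻¹⁸, -2.79×10⁻¹⁵, -8.48×10⁻¹⁸) N.

F ≈ (-9.12×10⁻¹⁸, -2.79×10⁻¹⁵, -8.48×10⁻¹⁸) N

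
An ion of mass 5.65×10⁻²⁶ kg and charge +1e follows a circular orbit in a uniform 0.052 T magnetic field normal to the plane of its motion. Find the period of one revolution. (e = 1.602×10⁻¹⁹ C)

The cyclotron period depends only on m, q, B: T = 2πm/(|q|B).
T = 2π(5.65×10⁻²⁶)/((1.602×10⁻¹⁹)(0.052)) ≈ 4.3×10⁻⁵ s.

T ≈ 4.3×10⁻⁵ s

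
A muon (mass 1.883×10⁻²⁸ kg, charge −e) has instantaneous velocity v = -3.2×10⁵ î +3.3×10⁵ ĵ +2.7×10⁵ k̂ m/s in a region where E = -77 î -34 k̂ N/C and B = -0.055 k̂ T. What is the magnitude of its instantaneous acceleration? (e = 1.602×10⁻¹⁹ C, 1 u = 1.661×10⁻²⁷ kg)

v×B = (-1.82×10⁴, -1.76×10⁴, 0) N/C.
E + v×B = (-1.82×10⁴, -1.76×10⁴, -34.0) N/C.
F = q(E + v×B) = (−1.602×10⁻¹⁹ C)·(-1.82×10⁴, -1.76×10⁴, -34.0) = (2.92×10⁻¹⁵, 2.82×10⁻¹⁵, 5.45×10⁻¹⁸) N.
|a| = |F|/m = 4.059×10⁻¹⁵/1.883×10⁻²⁸ ≈ 2.16×10¹³ m/s².

|a| ≈ 2.16×10¹³ m/s²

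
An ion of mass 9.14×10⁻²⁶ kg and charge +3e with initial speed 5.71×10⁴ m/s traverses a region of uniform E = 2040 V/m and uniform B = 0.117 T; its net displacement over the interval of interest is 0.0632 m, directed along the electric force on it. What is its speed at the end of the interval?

B does no work; ΔKE = |q|E d.
½mv_f² = ½mv₀² + |q|Ed = ½(9.14×10⁻²⁶)(5.71×10⁴)² + (4.806×10⁻¹⁹)(2040)(0.0632) ≈ 1.490×10⁻¹⁶ J + 6.196×10⁻¹⁷ J ≈ 2.110×10⁻¹⁶ J.
v_f = √(2·2.110×10⁻¹⁶/9.14×10⁻²⁶) ≈ 6.79×10⁴ m/s.

v_f ≈ 6.79×10⁴ m/s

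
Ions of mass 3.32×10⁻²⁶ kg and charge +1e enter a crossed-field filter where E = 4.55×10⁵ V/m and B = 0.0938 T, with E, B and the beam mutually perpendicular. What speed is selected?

v = 4.85×10⁶ m/s

Straight-line motion ⇒ electric and magnetic forces cancel, so E = vB.
v = E/B = 4.55×10⁵/0.0938 = 4.85×10⁶ m/s.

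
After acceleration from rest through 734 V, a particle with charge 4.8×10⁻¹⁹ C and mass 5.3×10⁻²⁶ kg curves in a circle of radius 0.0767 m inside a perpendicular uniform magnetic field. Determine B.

B ≈ 0.166 T

v = √(2|q|V/m) = √(2·4.8×10⁻¹⁹·734/5.3×10⁻²⁶) ≈ 1.153×10⁵ m/s.
B = mv/(|q|r) = (5.3×10⁻²⁶)(1.153×10⁵)/((4.8×10⁻¹⁹)(0.0767)) ≈ 0.166 T.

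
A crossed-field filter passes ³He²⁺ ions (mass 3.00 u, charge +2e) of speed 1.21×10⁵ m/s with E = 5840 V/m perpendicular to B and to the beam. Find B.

B = 0.0483 T

Balance of forces in the selector: qE = qvB ⇒ B = E/v.
B = 5840/1.21×10⁵ = 0.0483 T.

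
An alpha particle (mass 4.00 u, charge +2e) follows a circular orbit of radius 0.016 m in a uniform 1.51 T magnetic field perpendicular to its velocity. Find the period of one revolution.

The cyclotron period depends only on m, q, B: T = 2πm/(|q|B).
T = 2π(6.644×10⁻²⁷)/((3.204×10⁻¹⁹)(1.51)) ≈ 8.63×10⁻⁸ s.

T ≈ 8.63×10⁻⁸ s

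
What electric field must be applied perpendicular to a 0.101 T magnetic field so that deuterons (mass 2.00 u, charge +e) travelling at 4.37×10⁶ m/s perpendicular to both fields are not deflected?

E = 4.41×10⁵ V/m

For straight-line motion qE = qvB, so E = vB.
E = 4.37×10⁶ × 0.101 = 4.41×10⁵ V/m.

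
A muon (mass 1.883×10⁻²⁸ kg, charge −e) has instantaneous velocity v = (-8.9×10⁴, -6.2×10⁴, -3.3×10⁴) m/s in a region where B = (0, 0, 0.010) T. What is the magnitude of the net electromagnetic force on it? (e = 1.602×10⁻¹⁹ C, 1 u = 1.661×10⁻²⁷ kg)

|F| ≈ 1.74×10⁻¹⁶ N

v×B = (-620, 890, 0) N/C.
F = q v×B = (−1.602×10⁻¹⁹ C)·(-620, 890, 0) = (9.93×10⁻¹⁷, -1.43×10⁻¹⁶, 0) N.
|F| = 1.74×10⁻¹⁶ N.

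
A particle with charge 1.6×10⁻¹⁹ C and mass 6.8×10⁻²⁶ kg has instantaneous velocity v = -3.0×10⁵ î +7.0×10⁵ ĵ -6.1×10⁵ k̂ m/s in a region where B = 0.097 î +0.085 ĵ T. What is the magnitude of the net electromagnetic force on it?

v×B = (5.19×10⁴, -5.92×10⁴, -9.34×10⁴) N/C.
F = q v×B = (1.6×10⁻¹⁹ C)·(5.19×10⁴, -5.92×10⁴, -9.34×10⁴) = (8.30×10⁻¹⁵, -9.47×10⁻¹⁵, -1.49×10⁻¹⁴) N.
|F| = 1.95×10⁻¹⁴ N.

|F| ≈ 1.95×10⁻¹⁴ N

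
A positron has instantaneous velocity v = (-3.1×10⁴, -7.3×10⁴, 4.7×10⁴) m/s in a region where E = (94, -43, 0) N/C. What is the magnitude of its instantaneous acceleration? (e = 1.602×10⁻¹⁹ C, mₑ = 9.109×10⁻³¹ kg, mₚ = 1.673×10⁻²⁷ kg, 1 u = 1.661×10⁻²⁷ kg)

Only an electric field acts, so F = qE = (1.602×10⁻¹⁹ C)·(94.0, -43.0, 0) = (1.51×10⁻¹⁷, -6.89×10⁻¹⁸, 0) N.
|a| = |F|/m = 1.656×10⁻¹⁷/9.109×10⁻³¹ ≈ 1.82×10¹³ m/s².

|a| ≈ 1.82×10¹³ m/s²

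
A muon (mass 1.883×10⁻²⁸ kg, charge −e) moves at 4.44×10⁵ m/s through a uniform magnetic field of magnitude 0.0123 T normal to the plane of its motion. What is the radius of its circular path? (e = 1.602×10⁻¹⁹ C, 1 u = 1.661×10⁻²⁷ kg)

The magnetic force provides the centripetal force: |q|vB = mv²/r.
r = mv/(|q|B) = (1.883×10⁻²⁸)(4.44×10⁵)/((1.602×10⁻¹⁹)(0.0123)) ≈ 0.0424 m.

r ≈ 0.0424 m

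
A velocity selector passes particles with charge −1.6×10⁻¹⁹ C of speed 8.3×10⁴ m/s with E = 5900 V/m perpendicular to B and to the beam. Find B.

B = 0.071 T

Balance of forces in the selector: qE = qvB ⇒ B = E/v.
B = 5900/8.3×10⁴ = 0.071 T.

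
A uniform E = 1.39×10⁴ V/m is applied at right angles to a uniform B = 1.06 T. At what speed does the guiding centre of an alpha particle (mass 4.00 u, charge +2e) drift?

The E×B drift speed is v_d = E/B.
v_d = 1.39×10⁴/1.06 = 1.31×10⁴ m/s.

v_d ≈ 1.31×10⁴ m/s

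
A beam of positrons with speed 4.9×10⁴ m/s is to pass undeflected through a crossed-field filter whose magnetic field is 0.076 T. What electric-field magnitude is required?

E = 3700 V/m

For straight-line motion qE = qvB, so E = vB.
E = 4.9×10⁴ × 0.076 = 3700 V/m.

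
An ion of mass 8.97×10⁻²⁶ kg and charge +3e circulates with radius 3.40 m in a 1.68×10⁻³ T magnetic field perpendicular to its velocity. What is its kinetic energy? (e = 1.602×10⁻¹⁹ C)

v = |q|Br/m, then KE = ½mv² = (qBr)²/(2m).
v = (4.806×10⁻¹⁹)(1.68×10⁻³)(3.40)/8.97×10⁻²⁶ ≈ 3.060×10⁴ m/s.
KE = ½(8.97×10⁻²⁶)(3.060×10⁴)² ≈ 4.20×10⁻¹⁷ J.

KE ≈ 4.20×10⁻¹⁷ J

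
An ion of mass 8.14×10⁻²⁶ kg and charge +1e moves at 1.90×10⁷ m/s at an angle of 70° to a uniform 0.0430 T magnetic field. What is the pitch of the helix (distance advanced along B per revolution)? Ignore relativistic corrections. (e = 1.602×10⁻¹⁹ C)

v∥ = v cosθ = 1.90×10⁷·cos70° ≈ 6.498×10⁶ m/s.
T = 2πm/(|q|B) = 2π(8.14×10⁻²⁶)/((1.602×10⁻¹⁹)(0.0430)) ≈ 7.425×10⁻⁵ s.
pitch = v∥ T = (6.498×10⁶)(7.425×10⁻⁵) ≈ 482 m.

p ≈ 482 m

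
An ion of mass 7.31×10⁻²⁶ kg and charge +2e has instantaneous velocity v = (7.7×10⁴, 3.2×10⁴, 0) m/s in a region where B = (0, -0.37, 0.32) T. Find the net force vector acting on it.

F ≈ (3.28×10⁻¹⁵, -7.89×10⁻¹⁵, -9.13×10⁻¹⁵) N

v×B = (1.02×10⁴, -2.46×10⁴, -2.85×10⁴) N/C.
F = q v×B = (3.204×10⁻¹⁹ C)·(1.02×10⁴, -2.46×10⁴, -2.85×10⁴) = (3.28×10⁻¹⁵, -7.89×10⁻¹⁵, -9.13×10⁻¹⁵) N.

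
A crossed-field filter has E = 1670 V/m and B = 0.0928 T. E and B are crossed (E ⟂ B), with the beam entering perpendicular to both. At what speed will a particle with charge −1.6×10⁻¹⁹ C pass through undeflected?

v = 1.80×10⁴ m/s

For undeflected motion the electric and magnetic forces balance: qE = qvB.
v = E/B = 1670/0.0928 = 1.80×10⁴ m/s.
The result is independent of the particle's charge and mass.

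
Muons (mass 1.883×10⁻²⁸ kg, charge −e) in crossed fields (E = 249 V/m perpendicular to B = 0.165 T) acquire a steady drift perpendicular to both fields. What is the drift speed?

The E×B drift speed is v_d = E/B.
v_d = 249/0.165 = 1510 m/s.

v_d ≈ 1510 m/s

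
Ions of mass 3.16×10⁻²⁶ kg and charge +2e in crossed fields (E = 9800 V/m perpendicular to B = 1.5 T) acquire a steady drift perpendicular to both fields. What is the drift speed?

The E×B drift speed is v_d = E/B.
v_d = 9800/1.5 = 6500 m/s.

v_d ≈ 6500 m/s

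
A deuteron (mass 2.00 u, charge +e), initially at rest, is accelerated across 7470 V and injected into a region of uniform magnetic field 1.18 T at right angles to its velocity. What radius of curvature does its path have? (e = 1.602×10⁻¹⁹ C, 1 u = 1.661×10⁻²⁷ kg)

Acceleration: |q|V = ½mv² ⇒ v = √(2|q|V/m) = √(2·1.602×10⁻¹⁹·7470/3.322×10⁻²⁷) ≈ 8.488×10⁵ m/s.
In the field: r = mv/(|q|B) = (3.322×10⁻²⁷)(8.488×10⁵)/((1.602×10⁻¹⁹)(1.18)) ≈ 0.0149 m.

r ≈ 0.0149 m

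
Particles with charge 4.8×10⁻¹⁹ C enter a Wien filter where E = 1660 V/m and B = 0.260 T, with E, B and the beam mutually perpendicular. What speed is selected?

v = 6380 m/s

Zero net Lorentz force requires |qE| = |q v×B|, i.e. E = vB.
v = E/B = 1660/0.260 = 6380 m/s.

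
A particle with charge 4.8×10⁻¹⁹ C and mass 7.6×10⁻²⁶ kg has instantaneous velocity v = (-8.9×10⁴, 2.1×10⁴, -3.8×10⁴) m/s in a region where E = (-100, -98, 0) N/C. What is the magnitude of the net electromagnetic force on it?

|F| ≈ 6.72×10⁻¹⁷ N

Only an electric field acts, so F = qE = (4.8×10⁻¹⁹ C)·(-100, -98.0, 0) = (-4.80×10⁻¹⁷, -4.70×10⁻¹⁷, 0) N.
|F| = 6.72×10⁻¹⁷ N.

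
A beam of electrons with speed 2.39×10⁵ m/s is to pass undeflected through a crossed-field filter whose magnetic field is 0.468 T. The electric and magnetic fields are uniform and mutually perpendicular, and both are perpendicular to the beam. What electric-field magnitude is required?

E = 1.12×10⁵ V/m

For straight-line motion qE = qvB, so E = vB.
E = 2.39×10⁵ × 0.468 = 1.12×10⁵ V/m.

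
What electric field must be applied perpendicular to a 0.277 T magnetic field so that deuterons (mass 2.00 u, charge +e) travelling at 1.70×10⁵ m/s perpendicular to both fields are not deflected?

E = 4.71×10⁴ V/m

For straight-line motion qE = qvB, so E = vB.
E = 1.70×10⁵ × 0.277 = 4.71×10⁴ V/m.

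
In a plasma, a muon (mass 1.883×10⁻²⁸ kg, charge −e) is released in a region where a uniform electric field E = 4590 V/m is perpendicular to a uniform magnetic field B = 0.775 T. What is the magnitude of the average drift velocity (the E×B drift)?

In crossed fields the guiding centre drifts at v_d = |E×B|/B² = E/B, independent of charge and mass.
v_d = 4590/0.775 = 5920 m/s.

v_d ≈ 5920 m/s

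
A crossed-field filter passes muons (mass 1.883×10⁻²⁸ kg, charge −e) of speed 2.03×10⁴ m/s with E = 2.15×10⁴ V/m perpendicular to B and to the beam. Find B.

Balance of forces in the selector: qE = qvB ⇒ B = E/v.
B = 2.15×10⁴/2.03×10⁴ = 1.06 T.

B = 1.06 T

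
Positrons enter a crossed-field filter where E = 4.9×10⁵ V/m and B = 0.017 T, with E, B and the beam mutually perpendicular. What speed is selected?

v = 2.9×10⁷ m/s

Straight-line motion ⇒ electric and magnetic forces cancel, so E = vB.
v = E/B = 4.9×10⁵/0.017 = 2.9×10⁷ m/s.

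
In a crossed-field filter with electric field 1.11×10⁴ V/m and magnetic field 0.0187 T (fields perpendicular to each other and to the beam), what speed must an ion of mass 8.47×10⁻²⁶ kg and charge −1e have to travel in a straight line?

For undeflected motion the electric and magnetic forces balance: qE = qvB.
v = E/B = 1.11×10⁴/0.0187 = 5.94×10⁵ m/s.

v = 5.94×10⁵ m/s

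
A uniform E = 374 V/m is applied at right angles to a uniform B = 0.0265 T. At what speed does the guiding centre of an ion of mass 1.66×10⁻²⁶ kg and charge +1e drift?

In crossed fields the guiding centre drifts at v_d = |E×B|/B² = E/B, independent of charge and mass.
v_d = 374/0.0265 = 1.41×10⁴ m/s.

v_d ≈ 1.41×10⁴ m/s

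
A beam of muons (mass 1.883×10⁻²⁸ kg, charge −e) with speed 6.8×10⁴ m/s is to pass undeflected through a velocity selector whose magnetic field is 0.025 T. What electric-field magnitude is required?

For straight-line motion qE = qvB, so E = vB.
E = 6.8×10⁴ × 0.025 = 1700 V/m.

E = 1700 V/m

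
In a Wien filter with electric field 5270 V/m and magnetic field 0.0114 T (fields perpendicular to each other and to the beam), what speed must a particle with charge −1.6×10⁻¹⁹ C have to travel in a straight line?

Straight-line motion ⇒ electric and magnetic forces cancel, so E = vB.
v = E/B = 5270/0.0114 = 4.62×10⁵ m/s.

v = 4.62×10⁵ m/s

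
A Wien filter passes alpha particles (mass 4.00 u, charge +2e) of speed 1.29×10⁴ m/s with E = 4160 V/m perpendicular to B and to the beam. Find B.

B = 0.322 T

Balance of forces in the selector: qE = qvB ⇒ B = E/v.
B = 4160/1.29×10⁴ = 0.322 T.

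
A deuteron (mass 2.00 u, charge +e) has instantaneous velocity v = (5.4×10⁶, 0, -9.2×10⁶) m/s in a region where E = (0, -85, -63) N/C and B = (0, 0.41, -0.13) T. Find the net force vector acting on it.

F ≈ (6.04×10⁻¹³, 1.12×10⁻¹³, 3.55×10⁻¹³) N

v×B = (3.77×10⁶, 7.02×10⁵, 2.21×10⁶) N/C.
E + v×B = (3.77×10⁶, 7.02×10⁵, 2.21×10⁶) N/C.
F = q(E + v×B) = (1.602×10⁻¹⁹ C)·(3.77×10⁶, 7.02×10⁵, 2.21×10⁶) = (6.04×10⁻¹³, 1.12×10⁻¹³, 3.55×10⁻¹³) N.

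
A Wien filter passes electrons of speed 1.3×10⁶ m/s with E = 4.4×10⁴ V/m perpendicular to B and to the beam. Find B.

B = 0.034 T

Balance of forces in the selector: qE = qvB ⇒ B = E/v.
B = 4.4×10⁴/1.3×10⁶ = 0.034 T.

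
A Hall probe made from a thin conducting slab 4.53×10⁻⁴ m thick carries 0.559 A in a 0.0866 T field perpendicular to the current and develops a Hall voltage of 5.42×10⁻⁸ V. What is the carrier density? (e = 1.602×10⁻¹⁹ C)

From V_H = IB/(n e t), n = IB/(V_H e t).
n = (0.559)(0.0866)/((5.42×10⁻⁸)(1.602×10⁻¹⁹)(4.53×10⁻⁴)) ≈ 1.23×10²⁸ m⁻³.

n ≈ 1.23×10²⁸ m⁻³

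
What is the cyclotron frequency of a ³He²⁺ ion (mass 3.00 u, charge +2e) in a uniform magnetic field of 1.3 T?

f ≈ 1.3×10⁷ Hz

f = |q|B/(2πm).
f = (3.204×10⁻¹⁹)(1.3)/(2π·4.983×10⁻²⁷) ≈ 1.3×10⁷ Hz.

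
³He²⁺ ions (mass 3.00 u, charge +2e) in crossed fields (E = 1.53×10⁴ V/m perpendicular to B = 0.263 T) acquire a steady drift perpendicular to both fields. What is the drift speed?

The E×B drift speed is v_d = E/B.
v_d = 1.53×10⁴/0.263 = 5.82×10⁴ m/s.

v_d ≈ 5.82×10⁴ m/s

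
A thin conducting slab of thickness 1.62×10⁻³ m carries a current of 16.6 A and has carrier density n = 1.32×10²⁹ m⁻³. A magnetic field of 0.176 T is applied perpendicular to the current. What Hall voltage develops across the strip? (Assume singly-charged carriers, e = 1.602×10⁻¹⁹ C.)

V_H ≈ 8.53×10⁻⁸ V

V_H = IB/(n e t).
V_H = (16.6)(0.176)/((1.32×10²⁹)(1.602×10⁻¹⁹)(1.62×10⁻³)) ≈ 8.53×10⁻⁸ V.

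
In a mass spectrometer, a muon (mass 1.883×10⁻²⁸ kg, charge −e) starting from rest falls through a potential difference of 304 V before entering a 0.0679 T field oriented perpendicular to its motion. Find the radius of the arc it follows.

Acceleration: |q|V = ½mv² ⇒ v = √(2|q|V/m) = √(2·1.602×10⁻¹⁹·304/1.883×10⁻²⁸) ≈ 7.192×10⁵ m/s.
In the field: r = mv/(|q|B) = (1.883×10⁻²⁸)(7.192×10⁵)/((1.602×10⁻¹⁹)(0.0679)) ≈ 0.0125 m.

r ≈ 0.0125 m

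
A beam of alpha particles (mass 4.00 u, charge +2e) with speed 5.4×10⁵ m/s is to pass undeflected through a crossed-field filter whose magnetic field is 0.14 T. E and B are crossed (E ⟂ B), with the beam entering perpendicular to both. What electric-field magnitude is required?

E = 7.6×10⁴ V/m

For straight-line motion qE = qvB, so E = vB.
E = 5.4×10⁵ × 0.14 = 7.6×10⁴ V/m.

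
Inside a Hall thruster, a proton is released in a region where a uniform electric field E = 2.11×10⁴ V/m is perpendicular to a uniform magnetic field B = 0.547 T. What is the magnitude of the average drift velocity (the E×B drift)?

In crossed fields the guiding centre drifts at v_d = |E×B|/B² = E/B, independent of charge and mass.
v_d = 2.11×10⁴/0.547 = 3.86×10⁴ m/s.

v_d ≈ 3.86×10⁴ m/s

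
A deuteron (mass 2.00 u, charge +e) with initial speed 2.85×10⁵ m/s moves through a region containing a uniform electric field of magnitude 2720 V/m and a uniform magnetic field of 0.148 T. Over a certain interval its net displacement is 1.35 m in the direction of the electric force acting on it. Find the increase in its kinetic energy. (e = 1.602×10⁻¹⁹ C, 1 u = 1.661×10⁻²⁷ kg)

ΔKE ≈ 5.88×10⁻¹⁶ J

The magnetic force is always ⟂ v and does no work; only the electric force changes KE.
ΔKE = F_E · d = |q|E d = (1.602×10⁻¹⁹)(2720)(1.35) ≈ 5.88×10⁻¹⁶ J.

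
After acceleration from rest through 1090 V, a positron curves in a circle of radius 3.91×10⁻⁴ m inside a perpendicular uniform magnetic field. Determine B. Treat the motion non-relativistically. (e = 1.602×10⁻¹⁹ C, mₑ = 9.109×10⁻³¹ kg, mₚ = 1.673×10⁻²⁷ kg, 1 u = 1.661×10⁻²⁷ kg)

B ≈ 0.285 T

v = √(2|q|V/m) = √(2·1.602×10⁻¹⁹·1090/9.109×10⁻³¹) ≈ 1.958×10⁷ m/s.
B = mv/(|q|r) = (9.109×10⁻³¹)(1.958×10⁷)/((1.602×10⁻¹⁹)(3.91×10⁻⁴)) ≈ 0.285 T.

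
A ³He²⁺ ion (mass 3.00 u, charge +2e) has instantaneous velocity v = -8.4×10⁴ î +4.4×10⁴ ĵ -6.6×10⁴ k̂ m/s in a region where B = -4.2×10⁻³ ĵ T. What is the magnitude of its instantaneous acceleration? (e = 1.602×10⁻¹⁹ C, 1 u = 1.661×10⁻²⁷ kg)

v×B = (-277, 0, 353) N/C.
F = q v×B = (3.204×10⁻¹⁹ C)·(-277, 0, 353) = (-8.88×10⁻¹⁷, 0, 1.13×10⁻¹⁶) N.
|a| = |F|/m = 1.438×10⁻¹⁶/4.983×10⁻²⁷ ≈ 2.88×10¹⁰ m/s².

|a| ≈ 2.88×10¹⁰ m/s²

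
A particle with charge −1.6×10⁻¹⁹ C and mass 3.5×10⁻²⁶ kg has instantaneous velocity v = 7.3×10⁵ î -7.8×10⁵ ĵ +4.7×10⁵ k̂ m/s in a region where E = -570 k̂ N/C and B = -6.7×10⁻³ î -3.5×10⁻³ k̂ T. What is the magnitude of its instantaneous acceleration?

|a| ≈ 2.94×10¹⁰ m/s²

v×B = (2730, -594, -5230) N/C.
E + v×B = (2730, -594, -5800) N/C.
F = q(E + v×B) = (−1.6×10⁻¹⁹ C)·(2730, -594, -5800) = (-4.37×10⁻¹⁶, 9.50×10⁻¹⁷, 9.27×10⁻¹⁶) N.
|a| = |F|/m = 1.029×10⁻¹⁵/3.5×10⁻²⁶ ≈ 2.94×10¹⁰ m/s².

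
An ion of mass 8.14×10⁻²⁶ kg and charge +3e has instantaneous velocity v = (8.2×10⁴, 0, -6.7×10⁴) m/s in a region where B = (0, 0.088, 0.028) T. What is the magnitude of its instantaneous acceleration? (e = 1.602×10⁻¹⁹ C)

v×B = (5900, -2300, 7220) N/C.
F = q v×B = (4.806×10⁻¹⁹ C)·(5900, -2300, 7220) = (2.83×10⁻¹⁵, -1.10×10⁻¹⁵, 3.47×10⁻¹⁵) N.
|a| = |F|/m = 4.612×10⁻¹⁵/8.14×10⁻²⁶ ≈ 5.67×10¹⁰ m/s².

|a| ≈ 5.67×10¹⁰ m/s²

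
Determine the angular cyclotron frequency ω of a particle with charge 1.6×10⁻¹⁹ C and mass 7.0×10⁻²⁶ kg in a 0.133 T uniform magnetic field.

ω = |q|B/m.
ω = (1.6×10⁻¹⁹)(0.133)/7.0×10⁻²⁶ ≈ 3.04×10⁵ rad/s.

ω ≈ 3.04×10⁵ rad/s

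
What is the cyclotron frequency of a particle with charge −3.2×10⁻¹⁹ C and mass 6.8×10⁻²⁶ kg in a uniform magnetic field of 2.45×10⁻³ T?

f = |q|B/(2πm).
f = (3.2×10⁻¹⁹)(2.45×10⁻³)/(2π·6.8×10⁻²⁶) ≈ 1830 Hz.

f ≈ 1830 Hz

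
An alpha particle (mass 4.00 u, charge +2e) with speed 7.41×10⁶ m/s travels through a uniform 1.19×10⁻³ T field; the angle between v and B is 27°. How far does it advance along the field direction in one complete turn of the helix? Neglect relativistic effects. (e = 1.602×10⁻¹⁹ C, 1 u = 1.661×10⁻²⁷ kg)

v∥ = v cosθ = 7.41×10⁶·cos27° ≈ 6.602×10⁶ m/s.
T = 2πm/(|q|B) = 2π(6.644×10⁻²⁷)/((3.204×10⁻¹⁹)(1.19×10⁻³)) ≈ 1.095×10⁻⁴ s.
pitch = v∥ T = (6.602×10⁶)(1.095×10⁻⁴) ≈ 723 m.

p ≈ 723 m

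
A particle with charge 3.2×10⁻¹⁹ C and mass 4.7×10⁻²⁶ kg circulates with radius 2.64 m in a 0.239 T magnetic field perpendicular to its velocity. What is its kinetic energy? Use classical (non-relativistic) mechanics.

KE ≈ 4.34×10⁻¹³ J

v = |q|Br/m, then KE = ½mv² = (qBr)²/(2m).
v = (3.2×10⁻¹⁹)(0.239)(2.64)/4.7×10⁻²⁶ ≈ 4.296×10⁶ m/s.
KE = ½(4.7×10⁻²⁶)(4.296×10⁶)² ≈ 4.34×10⁻¹³ J.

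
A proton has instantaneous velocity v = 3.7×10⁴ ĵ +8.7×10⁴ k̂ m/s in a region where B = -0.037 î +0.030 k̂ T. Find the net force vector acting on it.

F ≈ (1.78×10⁻¹⁶, -5.16×10⁻¹⁶, 2.19×10⁻¹⁶) N

v×B = (1110, -3220, 1370) N/C.
F = q v×B = (1.602×10⁻¹⁹ C)·(1110, -3220, 1370) = (1.78×10⁻¹⁶, -5.16×10⁻¹⁶, 2.19×10⁻¹⁶) N.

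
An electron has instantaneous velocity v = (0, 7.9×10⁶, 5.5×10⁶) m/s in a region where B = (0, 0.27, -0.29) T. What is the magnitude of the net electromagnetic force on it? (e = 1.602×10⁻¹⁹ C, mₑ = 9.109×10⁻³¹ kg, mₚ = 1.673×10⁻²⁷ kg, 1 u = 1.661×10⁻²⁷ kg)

|F| ≈ 6.05×10⁻¹³ N

v×B = (-3.78×10⁶, 0, 0) N/C.
F = q v×B = (−1.602×10⁻¹⁹ C)·(-3.78×10⁶, 0, 0) = (6.05×10⁻¹³, 0, 0) N.
|F| = 6.05×10⁻¹³ N.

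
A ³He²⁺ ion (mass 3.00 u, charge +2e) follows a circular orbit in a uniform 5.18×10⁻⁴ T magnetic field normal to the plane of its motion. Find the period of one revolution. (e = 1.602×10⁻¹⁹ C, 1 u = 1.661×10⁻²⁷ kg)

T ≈ 1.89×10⁻⁴ s

The cyclotron period depends only on m, q, B: T = 2πm/(|q|B).
T = 2π(4.983×10⁻²⁷)/((3.204×10⁻¹⁹)(5.18×10⁻⁴)) ≈ 1.89×10⁻⁴ s.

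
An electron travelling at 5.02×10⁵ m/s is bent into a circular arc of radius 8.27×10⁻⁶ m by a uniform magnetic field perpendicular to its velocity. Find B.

B ≈ 0.345 T

From |q|vB = mv²/r, B = mv/(|q|r).
B = (9.109×10⁻³¹)(5.02×10⁵)/((1.602×10⁻¹⁹)(8.27×10⁻⁶)) ≈ 0.345 T.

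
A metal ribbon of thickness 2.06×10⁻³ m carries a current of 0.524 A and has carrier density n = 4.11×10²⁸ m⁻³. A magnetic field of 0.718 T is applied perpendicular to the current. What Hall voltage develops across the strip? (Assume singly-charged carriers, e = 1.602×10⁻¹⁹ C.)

V_H ≈ 2.77×10⁻⁸ V

V_H = IB/(n e t).
V_H = (0.524)(0.718)/((4.11×10²⁸)(1.602×10⁻¹⁹)(2.06×10⁻³)) ≈ 2.77×10⁻⁸ V.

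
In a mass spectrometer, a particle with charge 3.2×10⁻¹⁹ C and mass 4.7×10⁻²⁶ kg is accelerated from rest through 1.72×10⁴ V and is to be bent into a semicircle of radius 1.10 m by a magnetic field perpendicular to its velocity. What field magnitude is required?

B ≈ 0.0646 T

v = √(2|q|V/m) = √(2·3.2×10⁻¹⁹·1.72×10⁴/4.7×10⁻²⁶) ≈ 4.840×10⁵ m/s.
B = mv/(|q|r) = (4.7×10⁻²⁶)(4.840×10⁵)/((3.2×10⁻¹⁹)(1.10)) ≈ 0.0646 T.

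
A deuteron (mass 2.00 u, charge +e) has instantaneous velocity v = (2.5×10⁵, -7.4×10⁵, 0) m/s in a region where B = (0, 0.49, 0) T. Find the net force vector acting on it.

v×B = (0, 0, 1.22×10⁵) N/C.
F = q v×B = (1.602×10⁻¹⁹ C)·(0, 0, 1.22×10⁵) = (0, 0, 1.96×10⁻¹⁴) N.

F ≈ (0, 0, 1.96×10⁻¹⁴) N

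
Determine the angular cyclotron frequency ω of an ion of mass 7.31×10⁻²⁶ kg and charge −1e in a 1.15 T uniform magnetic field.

ω = |q|B/m.
ω = (1.602×10⁻¹⁹)(1.15)/7.31×10⁻²⁶ ≈ 2.52×10⁶ rad/s.

ω ≈ 2.52×10⁶ rad/s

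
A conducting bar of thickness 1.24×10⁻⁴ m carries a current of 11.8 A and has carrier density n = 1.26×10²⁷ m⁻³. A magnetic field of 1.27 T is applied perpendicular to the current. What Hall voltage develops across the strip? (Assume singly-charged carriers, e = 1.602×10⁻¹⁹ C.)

V_H = IB/(n e t).
V_H = (11.8)(1.27)/((1.26×10²⁷)(1.602×10⁻¹⁹)(1.24×10⁻⁴)) ≈ 5.99×10⁻⁴ V.

V_H ≈ 5.99×10⁻⁴ V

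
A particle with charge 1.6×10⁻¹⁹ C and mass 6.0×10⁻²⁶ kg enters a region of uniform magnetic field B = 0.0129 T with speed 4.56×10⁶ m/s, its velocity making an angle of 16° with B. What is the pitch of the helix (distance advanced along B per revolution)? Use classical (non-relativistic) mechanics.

p ≈ 801 m

v∥ = v cosθ = 4.56×10⁶·cos16° ≈ 4.383×10⁶ m/s.
T = 2πm/(|q|B) = 2π(6.0×10⁻²⁶)/((1.6×10⁻¹⁹)(0.0129)) ≈ 1.827×10⁻⁴ s.
pitch = v∥ T = (4.383×10⁶)(1.827×10⁻⁴) ≈ 801 m.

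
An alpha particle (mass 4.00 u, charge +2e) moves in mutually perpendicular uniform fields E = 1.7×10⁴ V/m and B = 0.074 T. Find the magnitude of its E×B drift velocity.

The E×B drift speed is v_d = E/B.
v_d = 1.7×10⁴/0.074 = 2.3×10⁵ m/s.

v_d ≈ 2.3×10⁵ m/s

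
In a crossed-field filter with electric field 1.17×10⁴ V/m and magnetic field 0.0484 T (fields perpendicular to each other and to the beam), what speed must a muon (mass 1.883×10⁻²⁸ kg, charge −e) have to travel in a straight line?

Zero net Lorentz force requires |qE| = |q v×B|, i.e. E = vB.
v = E/B = 1.17×10⁴/0.0484 = 2.42×10⁵ m/s.

v = 2.42×10⁵ m/s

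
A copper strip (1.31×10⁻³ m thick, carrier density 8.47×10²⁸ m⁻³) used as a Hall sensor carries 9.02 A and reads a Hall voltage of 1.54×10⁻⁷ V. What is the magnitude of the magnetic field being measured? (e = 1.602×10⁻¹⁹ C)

From V_H = IB/(n e t), B = V_H n e t / I.
B = (1.54×10⁻⁷)(8.47×10²⁸)(1.602×10⁻¹⁹)(1.31×10⁻³)/9.02 ≈ 0.303 T.

B ≈ 0.303 T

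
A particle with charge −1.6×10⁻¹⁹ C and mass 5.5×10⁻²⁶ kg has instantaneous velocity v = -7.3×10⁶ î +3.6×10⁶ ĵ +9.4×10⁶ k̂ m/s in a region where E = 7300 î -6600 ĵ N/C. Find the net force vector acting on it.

Only an electric field acts, so F = qE = (−1.6×10⁻¹⁹ C)·(7300, -6600, 0) = (-1.17×10⁻¹⁵, 1.06×10⁻¹⁵, 0) N.

F ≈ (-1.17×10⁻¹⁵, 1.06×10⁻¹⁵, 0) N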